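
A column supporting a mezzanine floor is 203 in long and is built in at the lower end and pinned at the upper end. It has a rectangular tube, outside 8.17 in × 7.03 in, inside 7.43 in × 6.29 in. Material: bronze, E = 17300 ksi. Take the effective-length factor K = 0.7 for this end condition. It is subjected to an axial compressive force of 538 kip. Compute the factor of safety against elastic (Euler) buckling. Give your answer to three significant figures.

n ≈ 1.30

Weak-axis I_min = (h_o·b_o³ − h_i·b_i³)/12 with b_o = 7.03, b_i = 6.290 in (shorter outer/inner sides).
I_min = (8.17×7.03³ − 7.430×6.290³)/12 = 82.46 in⁴
Effective length L_e = K·L = 0.7 × 203 = 142.1 in
P_cr = π²EI / L_e² = π² × 17300×10³ × 82.46 / 142.1² = 6.972×10^5 lb
Factor of safety n = P_cr / P = 697.24 / 538 = 1.30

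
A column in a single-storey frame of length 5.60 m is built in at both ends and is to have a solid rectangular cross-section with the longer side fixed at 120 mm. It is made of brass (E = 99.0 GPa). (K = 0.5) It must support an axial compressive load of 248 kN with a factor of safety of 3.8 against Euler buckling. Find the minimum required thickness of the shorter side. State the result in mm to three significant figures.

Required P_cr = n·P = 3.8 × 248 = 942.4 kN
L_e = K·L = 0.5 × 5.60 = 2.800 m
Required I = P_cr·L_e²/(π²E) = 9.424×10^5 × 2.800² / (π² × 9.90×10^10) = 7.562×10^-6 m⁴
I_req = 7.562×10^6 mm⁴
Rectangle, weak axis: I_min = h·b³/12 with h = 120 mm fixed  ⇒  b = (12I/h)^(1/3) = 91.1 mm

b ≈ 91.1 mm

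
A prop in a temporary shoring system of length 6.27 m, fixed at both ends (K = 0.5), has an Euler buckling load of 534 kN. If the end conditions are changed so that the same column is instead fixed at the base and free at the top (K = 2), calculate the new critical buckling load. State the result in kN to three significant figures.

P_cr ≈ 33.4 kN

P_cr ∝ 1/K², so P_cr,new = P_cr,old × (K_old/K_new)² = 534 × (0.5/2)²
= 534 × 0.06250 = 33.4 kN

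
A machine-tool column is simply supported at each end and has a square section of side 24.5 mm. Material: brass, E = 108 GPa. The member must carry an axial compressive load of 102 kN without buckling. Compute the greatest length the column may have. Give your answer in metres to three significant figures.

I = a⁴/12 = 24.5⁴/12 = 3.003×10^4 mm⁴
I = 3.003×10^-8 m⁴
At the buckling limit P_cr = P = 1.020×10^5 N
From P_cr = π²EI/(K·L)²:  L = (1/K)·√(π²EI/P_cr) = (1/1)·√(π²×1.08×10^11×3.003×10^-8/1.020×10^5)
L = 0.560 m

L_max ≈ 0.560 m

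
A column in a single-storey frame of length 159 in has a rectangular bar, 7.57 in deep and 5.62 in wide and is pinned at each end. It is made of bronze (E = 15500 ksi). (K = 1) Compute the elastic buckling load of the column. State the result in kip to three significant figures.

Buckling occurs about the weak axis: I_min = h·b³/12 with b = 5.62 in (the shorter side).
I_min = 7.57×5.62³/12 = 112.0 in⁴
Effective length L_e = K·L = 1 × 159 = 159.0 in
P_cr = π²EI / L_e² = π² × 15500×10³ × 112.0 / 159.0² = 6.776×10^5 lb

P_cr ≈ 678 kip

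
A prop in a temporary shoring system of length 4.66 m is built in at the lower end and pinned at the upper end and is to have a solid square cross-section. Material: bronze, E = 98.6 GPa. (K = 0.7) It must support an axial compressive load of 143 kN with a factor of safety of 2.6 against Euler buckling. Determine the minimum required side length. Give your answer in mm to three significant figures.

Required P_cr = n·P = 2.6 × 143 = 371.8 kN
L_e = K·L = 0.7 × 4.66 = 3.262 m
Required I = P_cr·L_e²/(π²E) = 3.718×10^5 × 3.262² / (π² × 9.86×10^10) = 4.065×10^-6 m⁴
I_req = 4.065×10^6 mm⁴
Solid square: I = a⁴/12  ⇒  a = (12I)^(1/4) = (12×4.065×10^6)^(1/4) = 83.6 mm

a ≈ 83.6 mm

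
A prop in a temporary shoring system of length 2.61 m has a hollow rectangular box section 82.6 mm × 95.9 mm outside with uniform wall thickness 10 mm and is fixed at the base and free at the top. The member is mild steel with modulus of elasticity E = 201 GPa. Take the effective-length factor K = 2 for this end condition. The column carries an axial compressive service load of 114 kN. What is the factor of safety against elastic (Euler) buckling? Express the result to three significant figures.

n ≈ 1.89

Inner dimensions: h_i = 95.9 − 2×10 = 75.90 mm, b_i = 82.6 − 2×10 = 62.60 mm
Weak-axis I_min = (h_o·b_o³ − h_i·b_i³)/12 with b_o = 82.6, b_i = 62.60 mm (shorter outer/inner sides).
I_min = (95.9×82.6³ − 75.90×62.60³)/12 = 2.952×10^6 mm⁴
I = 2.952×10^6 mm⁴ = 2.952×10^-6 m⁴
Effective length L_e = K·L = 2 × 2.61 = 5.220 m
P_cr = π²EI / L_e² = π² × 201×10⁹ × 2.952×10^-6 / 5.220² = 2.149×10^5 N
Factor of safety n = P_cr / P = 214.93 / 114 = 1.89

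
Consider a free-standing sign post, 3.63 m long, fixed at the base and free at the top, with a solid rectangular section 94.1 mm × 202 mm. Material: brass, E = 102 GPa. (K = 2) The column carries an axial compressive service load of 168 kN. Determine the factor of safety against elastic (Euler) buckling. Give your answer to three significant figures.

Buckling occurs about the weak axis: I_min = h·b³/12 with b = 94.1 mm (the shorter side).
I_min = 202×94.1³/12 = 1.403×10^7 mm⁴
I = 1.403×10^7 mm⁴ = 1.403×10^-5 m⁴
Effective length L_e = K·L = 2 × 3.63 = 7.260 m
P_cr = π²EI / L_e² = π² × 102×10⁹ × 1.403×10^-5 / 7.260² = 2.679×10^5 N
Factor of safety n = P_cr / P = 267.90 / 168 = 1.59

n ≈ 1.59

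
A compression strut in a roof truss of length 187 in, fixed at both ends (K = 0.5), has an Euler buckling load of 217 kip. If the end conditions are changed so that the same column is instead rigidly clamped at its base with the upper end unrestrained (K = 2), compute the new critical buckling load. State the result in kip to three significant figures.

P_cr ≈ 13.6 kip

P_cr ∝ 1/K², so P_cr,new = P_cr,old × (K_old/K_new)² = 217 × (0.5/2)²
= 217 × 0.06250 = 13.6 kip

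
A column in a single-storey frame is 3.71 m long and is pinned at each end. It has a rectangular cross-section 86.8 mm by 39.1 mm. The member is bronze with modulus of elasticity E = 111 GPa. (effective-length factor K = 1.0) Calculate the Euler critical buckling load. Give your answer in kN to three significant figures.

Buckling occurs about the weak axis: I_min = h·b³/12 with b = 39.1 mm (the shorter side).
I_min = 86.8×39.1³/12 = 4.324×10^5 mm⁴
I = 4.324×10^5 mm⁴ = 4.324×10^-7 m⁴
Effective length L_e = K·L = 1 × 3.71 = 3.710 m
P_cr = π²EI / L_e² = π² × 111×10⁹ × 4.324×10^-7 / 3.710² = 3.441×10^4 N

P_cr ≈ 34.4 kN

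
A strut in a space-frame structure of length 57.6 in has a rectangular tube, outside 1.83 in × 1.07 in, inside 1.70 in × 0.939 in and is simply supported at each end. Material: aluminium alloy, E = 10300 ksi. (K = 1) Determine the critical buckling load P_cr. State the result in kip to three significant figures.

Weak-axis I_min = (h_o·b_o³ − h_i·b_i³)/12 with b_o = 1.07, b_i = 0.9390 in (shorter outer/inner sides).
I_min = (1.83×1.07³ − 1.700×0.9390³)/12 = 6.953×10^-2 in⁴
Effective length L_e = K·L = 1 × 57.6 = 57.60 in
P_cr = π²EI / L_e² = π² × 10300×10³ × 6.953×10^-2 / 57.60² = 2.130×10^3 lb

P_cr ≈ 2.13 kip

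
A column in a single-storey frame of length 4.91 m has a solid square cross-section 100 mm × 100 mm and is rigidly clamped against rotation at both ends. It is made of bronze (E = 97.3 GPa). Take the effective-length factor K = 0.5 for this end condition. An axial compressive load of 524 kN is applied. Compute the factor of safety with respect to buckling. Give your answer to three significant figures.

I = a⁴/12 = 100⁴/12 = 8.333×10^6 mm⁴
I = 8.333×10^6 mm⁴ = 8.333×10^-6 m⁴
Effective length L_e = K·L = 0.5 × 4.91 = 2.455 m
P_cr = π²EI / L_e² = π² × 97.3×10⁹ × 8.333×10^-6 / 2.455² = 1.328×10^6 N
Factor of safety n = P_cr / P = 1327.8 / 524 = 2.53

n ≈ 2.53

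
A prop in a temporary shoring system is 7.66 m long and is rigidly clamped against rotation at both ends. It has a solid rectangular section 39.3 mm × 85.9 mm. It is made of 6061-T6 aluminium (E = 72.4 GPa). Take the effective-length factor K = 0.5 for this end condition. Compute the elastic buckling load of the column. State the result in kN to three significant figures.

Buckling occurs about the weak axis: I_min = h·b³/12 with b = 39.3 mm (the shorter side).
I_min = 85.9×39.3³/12 = 4.345×10^5 mm⁴
I = 4.345×10^5 mm⁴ = 4.345×10^-7 m⁴
Effective length L_e = K·L = 0.5 × 7.66 = 3.830 m
P_cr = π²EI / L_e² = π² × 72.4×10⁹ × 4.345×10^-7 / 3.830² = 2.117×10^4 N

P_cr ≈ 21.2 kN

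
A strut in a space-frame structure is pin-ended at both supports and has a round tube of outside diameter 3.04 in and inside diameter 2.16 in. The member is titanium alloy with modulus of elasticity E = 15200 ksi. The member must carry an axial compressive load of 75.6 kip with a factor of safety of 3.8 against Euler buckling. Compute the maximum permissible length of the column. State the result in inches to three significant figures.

L_max ≈ 40.4 in

d_o = 3.04 in, d_i = 2.16 in
I = π(d_o⁴ − d_i⁴)/64 = π(3.04⁴ − 2.160⁴)/64 = 3.124 in⁴
Required critical load P_cr = n·P = 3.8 × 75.6 = 287.3 kip = 2.873×10^5 lb
From P_cr = π²EI/(K·L)²:  L = (1/K)·√(π²EI/P_cr) = (1/1)·√(π²×1.52×10^7×3.124/2.873×10^5)
L = 40.4 in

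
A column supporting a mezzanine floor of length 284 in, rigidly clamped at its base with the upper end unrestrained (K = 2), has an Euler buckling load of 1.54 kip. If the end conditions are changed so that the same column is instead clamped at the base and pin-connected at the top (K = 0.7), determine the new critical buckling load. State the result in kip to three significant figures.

P_cr ≈ 12.6 kip

P_cr ∝ 1/K², so P_cr,new = P_cr,old × (K_old/K_new)² = 1.54 × (2/0.7)²
= 1.54 × 8.163 = 12.6 kip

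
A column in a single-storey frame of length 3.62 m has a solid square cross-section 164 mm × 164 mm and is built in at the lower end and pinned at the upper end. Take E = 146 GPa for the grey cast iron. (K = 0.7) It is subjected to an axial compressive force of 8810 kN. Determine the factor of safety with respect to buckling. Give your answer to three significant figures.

I = a⁴/12 = 164⁴/12 = 6.028×10^7 mm⁴
I = 6.028×10^7 mm⁴ = 6.028×10^-5 m⁴
Effective length L_e = K·L = 0.7 × 3.62 = 2.534 m
P_cr = π²EI / L_e² = π² × 146×10⁹ × 6.028×10^-5 / 2.534² = 1.353×10^7 N
Factor of safety n = P_cr / P = 13528 / 8810 = 1.54

n ≈ 1.54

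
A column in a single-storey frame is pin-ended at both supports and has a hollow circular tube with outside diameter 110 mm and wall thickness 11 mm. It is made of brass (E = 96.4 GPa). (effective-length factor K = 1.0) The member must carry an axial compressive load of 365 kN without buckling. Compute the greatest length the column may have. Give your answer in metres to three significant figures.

L_max ≈ 3.33 m

Inner diameter d_i = 110 − 2×11 = 88.00 mm
I = π(d_o⁴ − d_i⁴)/64 = π(110⁴ − 88.00⁴)/64 = 4.243×10^6 mm⁴
I = 4.243×10^-6 m⁴
At the buckling limit P_cr = P = 3.650×10^5 N
From P_cr = π²EI/(K·L)²:  L = (1/K)·√(π²EI/P_cr) = (1/1)·√(π²×9.64×10^10×4.243×10^-6/3.650×10^5)
L = 3.33 m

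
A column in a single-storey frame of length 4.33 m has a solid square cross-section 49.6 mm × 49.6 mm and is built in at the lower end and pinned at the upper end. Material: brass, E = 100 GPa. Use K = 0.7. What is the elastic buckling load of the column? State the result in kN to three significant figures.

P_cr ≈ 54.2 kN

I = a⁴/12 = 49.6⁴/12 = 5.044×10^5 mm⁴
I = 5.044×10^5 mm⁴ = 5.044×10^-7 m⁴
Effective length L_e = K·L = 0.7 × 4.33 = 3.031 m
P_cr = π²EI / L_e² = π² × 100×10⁹ × 5.044×10^-7 / 3.031² = 5.418×10^4 N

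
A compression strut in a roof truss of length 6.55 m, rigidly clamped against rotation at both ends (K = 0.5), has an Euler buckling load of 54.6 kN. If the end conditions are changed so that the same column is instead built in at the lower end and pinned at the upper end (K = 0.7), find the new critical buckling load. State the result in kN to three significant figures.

P_cr ≈ 27.9 kN

P_cr ∝ 1/K², so P_cr,new = P_cr,old × (K_old/K_new)² = 54.6 × (0.5/0.7)²
= 54.6 × 0.5102 = 27.9 kN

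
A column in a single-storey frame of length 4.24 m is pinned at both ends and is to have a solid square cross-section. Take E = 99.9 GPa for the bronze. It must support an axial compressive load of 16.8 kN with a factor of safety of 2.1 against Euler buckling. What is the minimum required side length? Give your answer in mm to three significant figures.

a ≈ 52.7 mm

Required P_cr = n·P = 2.1 × 16.8 = 35.28 kN
L_e = K·L = 1 × 4.24 = 4.240 m
Required I = P_cr·L_e²/(π²E) = 3.528×10^4 × 4.240² / (π² × 9.99×10^10) = 6.433×10^-7 m⁴
I_req = 6.433×10^5 mm⁴
Solid square: I = a⁴/12  ⇒  a = (12I)^(1/4) = (12×6.433×10^5)^(1/4) = 52.7 mm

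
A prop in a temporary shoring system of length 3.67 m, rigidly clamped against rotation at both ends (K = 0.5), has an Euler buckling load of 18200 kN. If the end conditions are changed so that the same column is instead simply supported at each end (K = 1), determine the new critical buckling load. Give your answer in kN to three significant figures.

P_cr ≈ 4550 kN

P_cr ∝ 1/K², so P_cr,new = P_cr,old × (K_old/K_new)² = 18200 × (0.5/1)²
= 18200 × 0.2500 = 4550 kN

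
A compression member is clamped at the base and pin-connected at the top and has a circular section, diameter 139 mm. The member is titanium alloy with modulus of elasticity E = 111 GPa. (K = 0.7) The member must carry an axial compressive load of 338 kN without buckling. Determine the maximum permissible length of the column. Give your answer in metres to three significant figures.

L_max ≈ 11.0 m

I = πd⁴/64 = π×139⁴/64 = 1.832×10^7 mm⁴
I = 1.832×10^-5 m⁴
At the buckling limit P_cr = P = 3.380×10^5 N
From P_cr = π²EI/(K·L)²:  L = (1/K)·√(π²EI/P_cr) = (1/0.7)·√(π²×1.11×10^11×1.832×10^-5/3.380×10^5)
L = 11.0 m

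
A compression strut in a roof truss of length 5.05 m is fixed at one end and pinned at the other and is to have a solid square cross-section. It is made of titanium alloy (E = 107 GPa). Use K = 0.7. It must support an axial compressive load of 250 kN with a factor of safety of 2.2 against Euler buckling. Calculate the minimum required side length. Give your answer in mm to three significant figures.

Required P_cr = n·P = 2.2 × 250 = 550.0 kN
L_e = K·L = 0.7 × 5.05 = 3.535 m
Required I = P_cr·L_e²/(π²E) = 5.500×10^5 × 3.535² / (π² × 1.07×10^11) = 6.508×10^-6 m⁴
I_req = 6.508×10^6 mm⁴
Solid square: I = a⁴/12  ⇒  a = (12I)^(1/4) = (12×6.508×10^6)^(1/4) = 94.0 mm

a ≈ 94.0 mm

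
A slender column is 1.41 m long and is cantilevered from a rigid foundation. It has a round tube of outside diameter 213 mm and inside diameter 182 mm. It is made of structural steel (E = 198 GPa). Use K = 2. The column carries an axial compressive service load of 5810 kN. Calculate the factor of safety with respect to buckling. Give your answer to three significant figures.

d_o = 213 mm, d_i = 182 mm
I = π(d_o⁴ − d_i⁴)/64 = π(213⁴ − 182.0⁴)/64 = 4.718×10^7 mm⁴
I = 4.718×10^7 mm⁴ = 4.718×10^-5 m⁴
Effective length L_e = K·L = 2 × 1.41 = 2.820 m
P_cr = π²EI / L_e² = π² × 198×10⁹ × 4.718×10^-5 / 2.820² = 1.159×10^7 N
Factor of safety n = P_cr / P = 11594 / 5810 = 2.00

n ≈ 2.00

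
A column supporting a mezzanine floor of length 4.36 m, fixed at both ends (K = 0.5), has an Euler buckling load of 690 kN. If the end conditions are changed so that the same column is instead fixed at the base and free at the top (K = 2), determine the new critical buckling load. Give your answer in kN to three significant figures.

P_cr ∝ 1/K², so P_cr,new = P_cr,old × (K_old/K_new)² = 690 × (0.5/2)²
= 690 × 0.06250 = 43.1 kN

P_cr ≈ 43.1 kN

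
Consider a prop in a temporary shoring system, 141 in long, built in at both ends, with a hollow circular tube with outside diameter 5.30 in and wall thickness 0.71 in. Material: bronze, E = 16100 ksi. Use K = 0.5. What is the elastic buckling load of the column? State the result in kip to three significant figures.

P_cr ≈ 883 kip

Inner diameter d_i = 5.30 − 2×0.71 = 3.880 in
I = π(d_o⁴ − d_i⁴)/64 = π(5.30⁴ − 3.880⁴)/64 = 27.61 in⁴
Effective length L_e = K·L = 0.5 × 141 = 70.50 in
P_cr = π²EI / L_e² = π² × 16100×10³ × 27.61 / 70.50² = 8.826×10^5 lb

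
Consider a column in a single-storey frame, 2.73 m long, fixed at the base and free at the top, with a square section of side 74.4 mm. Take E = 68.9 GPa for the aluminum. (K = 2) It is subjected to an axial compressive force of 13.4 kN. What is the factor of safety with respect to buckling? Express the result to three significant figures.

I = a⁴/12 = 74.4⁴/12 = 2.553×10^6 mm⁴
I = 2.553×10^6 mm⁴ = 2.553×10^-6 m⁴
Effective length L_e = K·L = 2 × 2.73 = 5.460 m
P_cr = π²EI / L_e² = π² × 68.9×10⁹ × 2.553×10^-6 / 5.460² = 5.824×10^4 N
Factor of safety n = P_cr / P = 58.243 / 13.4 = 4.35

n ≈ 4.35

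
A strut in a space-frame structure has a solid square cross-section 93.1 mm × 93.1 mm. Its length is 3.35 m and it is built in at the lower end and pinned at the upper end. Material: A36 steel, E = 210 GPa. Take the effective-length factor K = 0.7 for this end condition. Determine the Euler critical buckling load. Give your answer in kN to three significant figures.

P_cr ≈ 2360 kN

I = a⁴/12 = 93.1⁴/12 = 6.261×10^6 mm⁴
I = 6.261×10^6 mm⁴ = 6.261×10^-6 m⁴
Effective length L_e = K·L = 0.7 × 3.35 = 2.345 m
P_cr = π²EI / L_e² = π² × 210×10⁹ × 6.261×10^-6 / 2.345² = 2.360×10^6 N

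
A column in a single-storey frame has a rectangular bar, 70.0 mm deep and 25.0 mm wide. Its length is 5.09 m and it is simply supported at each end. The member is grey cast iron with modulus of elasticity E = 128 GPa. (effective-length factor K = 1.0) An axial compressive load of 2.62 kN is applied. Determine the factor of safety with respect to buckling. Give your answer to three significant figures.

n ≈ 1.70

Buckling occurs about the weak axis: I_min = h·b³/12 with b = 25.0 mm (the shorter side).
I_min = 70.0×25.0³/12 = 9.115×10^4 mm⁴
I = 9.115×10^4 mm⁴ = 9.115×10^-8 m⁴
Effective length L_e = K·L = 1 × 5.09 = 5.090 m
P_cr = π²EI / L_e² = π² × 128×10⁹ × 9.115×10^-8 / 5.090² = 4.444×10^3 N
Factor of safety n = P_cr / P = 4.4444 / 2.62 = 1.70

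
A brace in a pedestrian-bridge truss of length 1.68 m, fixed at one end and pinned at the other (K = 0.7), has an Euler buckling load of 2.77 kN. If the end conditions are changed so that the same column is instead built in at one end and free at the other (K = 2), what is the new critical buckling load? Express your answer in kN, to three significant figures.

P_cr ∝ 1/K², so P_cr,new = P_cr,old × (K_old/K_new)² = 2.77 × (0.7/2)²
= 2.77 × 0.1225 = 0.339 kN

P_cr ≈ 0.339 kN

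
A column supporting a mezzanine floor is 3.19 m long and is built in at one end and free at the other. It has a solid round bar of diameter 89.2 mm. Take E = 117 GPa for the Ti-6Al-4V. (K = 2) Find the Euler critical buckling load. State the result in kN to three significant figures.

P_cr ≈ 88.2 kN

I = πd⁴/64 = π×89.2⁴/64 = 3.108×10^6 mm⁴
I = 3.108×10^6 mm⁴ = 3.108×10^-6 m⁴
Effective length L_e = K·L = 2 × 3.19 = 6.380 m
P_cr = π²EI / L_e² = π² × 117×10⁹ × 3.108×10^-6 / 6.380² = 8.816×10^4 N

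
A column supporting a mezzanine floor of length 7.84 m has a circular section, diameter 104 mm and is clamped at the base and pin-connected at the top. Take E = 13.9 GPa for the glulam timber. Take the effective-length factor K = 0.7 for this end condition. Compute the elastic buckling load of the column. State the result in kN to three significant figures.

P_cr ≈ 26.2 kN

I = πd⁴/64 = π×104⁴/64 = 5.743×10^6 mm⁴
I = 5.743×10^6 mm⁴ = 5.743×10^-6 m⁴
Effective length L_e = K·L = 0.7 × 7.84 = 5.488 m
P_cr = π²EI / L_e² = π² × 13.9×10⁹ × 5.743×10^-6 / 5.488² = 2.616×10^4 N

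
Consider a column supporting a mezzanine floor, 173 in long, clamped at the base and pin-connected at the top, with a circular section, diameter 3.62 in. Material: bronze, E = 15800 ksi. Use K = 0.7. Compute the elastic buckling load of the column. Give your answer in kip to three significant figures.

I = πd⁴/64 = π×3.62⁴/64 = 8.430 in⁴
Effective length L_e = K·L = 0.7 × 173 = 121.1 in
P_cr = π²EI / L_e² = π² × 15800×10³ × 8.430 / 121.1² = 8.963×10^4 lb

P_cr ≈ 89.6 kip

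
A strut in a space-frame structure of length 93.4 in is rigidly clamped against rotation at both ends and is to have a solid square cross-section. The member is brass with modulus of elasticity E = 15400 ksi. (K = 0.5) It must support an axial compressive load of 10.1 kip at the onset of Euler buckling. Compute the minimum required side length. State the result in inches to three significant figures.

a ≈ 1.15 in

L_e = K·L = 0.5 × 93.4 = 46.70 in
Required I = P_cr·L_e²/(π²E) = 1.010×10^4 × 46.70² / (π² × 1.54×10^7) = 0.1449 in⁴
Solid square: I = a⁴/12  ⇒  a = (12I)^(1/4) = (12×0.1449)^(1/4) = 1.15 in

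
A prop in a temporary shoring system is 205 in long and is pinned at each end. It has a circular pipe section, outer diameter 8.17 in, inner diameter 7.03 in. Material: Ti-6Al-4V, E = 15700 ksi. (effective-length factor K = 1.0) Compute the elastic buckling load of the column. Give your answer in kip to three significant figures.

P_cr ≈ 364 kip

d_o = 8.17 in, d_i = 7.03 in
I = π(d_o⁴ − d_i⁴)/64 = π(8.17⁴ − 7.030⁴)/64 = 98.81 in⁴
Effective length L_e = K·L = 1 × 205 = 205.0 in
P_cr = π²EI / L_e² = π² × 15700×10³ × 98.81 / 205.0² = 3.643×10^5 lb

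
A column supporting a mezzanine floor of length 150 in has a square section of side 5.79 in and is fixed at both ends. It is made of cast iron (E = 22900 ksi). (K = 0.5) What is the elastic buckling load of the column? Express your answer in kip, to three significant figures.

P_cr ≈ 3760 kip

I = a⁴/12 = 5.79⁴/12 = 93.66 in⁴
Effective length L_e = K·L = 0.5 × 150 = 75.00 in
P_cr = π²EI / L_e² = π² × 22900×10³ × 93.66 / 75.00² = 3.763×10^6 lb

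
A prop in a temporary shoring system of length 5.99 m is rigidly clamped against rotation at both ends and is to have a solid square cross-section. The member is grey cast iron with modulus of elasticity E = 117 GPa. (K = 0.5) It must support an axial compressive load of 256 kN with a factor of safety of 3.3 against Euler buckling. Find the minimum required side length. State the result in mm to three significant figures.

a ≈ 94.2 mm

Required P_cr = n·P = 3.3 × 256 = 844.8 kN
L_e = K·L = 0.5 × 5.99 = 2.995 m
Required I = P_cr·L_e²/(π²E) = 8.448×10^5 × 2.995² / (π² × 1.17×10^11) = 6.562×10^-6 m⁴
I_req = 6.562×10^6 mm⁴
Solid square: I = a⁴/12  ⇒  a = (12I)^(1/4) = (12×6.562×10^6)^(1/4) = 94.2 mm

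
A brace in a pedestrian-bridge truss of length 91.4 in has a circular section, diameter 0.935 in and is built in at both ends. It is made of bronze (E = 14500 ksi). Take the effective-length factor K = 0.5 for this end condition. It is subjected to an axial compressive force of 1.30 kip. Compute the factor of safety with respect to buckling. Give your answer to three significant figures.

I = πd⁴/64 = π×0.935⁴/64 = 3.752×10^-2 in⁴
Effective length L_e = K·L = 0.5 × 91.4 = 45.70 in
P_cr = π²EI / L_e² = π² × 14500×10³ × 3.752×10^-2 / 45.70² = 2.571×10^3 lb
Factor of safety n = P_cr / P = 2.5707 / 1.30 = 1.98

n ≈ 1.98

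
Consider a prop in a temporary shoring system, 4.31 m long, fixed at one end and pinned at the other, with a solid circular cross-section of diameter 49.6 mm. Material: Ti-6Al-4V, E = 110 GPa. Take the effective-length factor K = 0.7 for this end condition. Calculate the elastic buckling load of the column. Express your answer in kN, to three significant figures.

P_cr ≈ 35.4 kN

I = πd⁴/64 = π×49.6⁴/64 = 2.971×10^5 mm⁴
I = 2.971×10^5 mm⁴ = 2.971×10^-7 m⁴
Effective length L_e = K·L = 0.7 × 4.31 = 3.017 m
P_cr = π²EI / L_e² = π² × 110×10⁹ × 2.971×10^-7 / 3.017² = 3.544×10^4 N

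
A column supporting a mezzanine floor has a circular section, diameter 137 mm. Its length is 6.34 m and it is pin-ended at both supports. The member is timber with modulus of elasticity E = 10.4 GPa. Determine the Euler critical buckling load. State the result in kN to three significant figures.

I = πd⁴/64 = π×137⁴/64 = 1.729×10^7 mm⁴
I = 1.729×10^7 mm⁴ = 1.729×10^-5 m⁴
Effective length L_e = K·L = 1 × 6.34 = 6.340 m
P_cr = π²EI / L_e² = π² × 10.4×10⁹ × 1.729×10^-5 / 6.340² = 4.416×10^4 N

P_cr ≈ 44.2 kN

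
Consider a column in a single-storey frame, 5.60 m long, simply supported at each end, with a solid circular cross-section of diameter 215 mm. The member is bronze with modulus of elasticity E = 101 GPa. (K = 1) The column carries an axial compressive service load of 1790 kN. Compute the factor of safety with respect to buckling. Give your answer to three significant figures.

I = πd⁴/64 = π×215⁴/64 = 1.049×10^8 mm⁴
I = 1.049×10^8 mm⁴ = 1.049×10^-4 m⁴
Effective length L_e = K·L = 1 × 5.60 = 5.600 m
P_cr = π²EI / L_e² = π² × 101×10⁹ × 1.049×10^-4 / 5.600² = 3.334×10^6 N
Factor of safety n = P_cr / P = 3334.0 / 1790 = 1.86

n ≈ 1.86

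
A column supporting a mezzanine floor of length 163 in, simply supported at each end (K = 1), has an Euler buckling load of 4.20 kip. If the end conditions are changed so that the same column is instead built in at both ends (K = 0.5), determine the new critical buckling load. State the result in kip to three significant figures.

P_cr ≈ 16.8 kip

P_cr ∝ 1/K², so P_cr,new = P_cr,old × (K_old/K_new)² = 4.20 × (1/0.5)²
= 4.20 × 4.000 = 16.8 kip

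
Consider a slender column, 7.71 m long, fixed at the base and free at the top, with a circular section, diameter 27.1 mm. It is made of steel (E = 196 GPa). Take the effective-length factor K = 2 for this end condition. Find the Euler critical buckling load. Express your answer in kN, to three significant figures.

I = πd⁴/64 = π×27.1⁴/64 = 2.648×10^4 mm⁴
I = 2.648×10^4 mm⁴ = 2.648×10^-8 m⁴
Effective length L_e = K·L = 2 × 7.71 = 15.42 m
P_cr = π²EI / L_e² = π² × 196×10⁹ × 2.648×10^-8 / 15.42² = 215.4 N

P_cr ≈ 0.215 kN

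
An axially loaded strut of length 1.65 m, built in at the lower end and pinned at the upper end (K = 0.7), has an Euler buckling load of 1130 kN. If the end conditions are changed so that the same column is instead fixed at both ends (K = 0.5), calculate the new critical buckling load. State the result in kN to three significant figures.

P_cr ∝ 1/K², so P_cr,new = P_cr,old × (K_old/K_new)² = 1130 × (0.7/0.5)²
= 1130 × 1.960 = 2210 kN

P_cr ≈ 2210 kN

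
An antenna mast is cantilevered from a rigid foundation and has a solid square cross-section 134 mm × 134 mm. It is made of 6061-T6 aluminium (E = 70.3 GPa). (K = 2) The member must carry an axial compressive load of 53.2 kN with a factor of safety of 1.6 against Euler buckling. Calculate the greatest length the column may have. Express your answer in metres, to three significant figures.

L_max ≈ 7.40 m

I = a⁴/12 = 134⁴/12 = 2.687×10^7 mm⁴
I = 2.687×10^-5 m⁴
Required critical load P_cr = n·P = 1.6 × 53.2 = 85.12 kN = 8.512×10^4 N
From P_cr = π²EI/(K·L)²:  L = (1/K)·√(π²EI/P_cr) = (1/2)·√(π²×7.03×10^10×2.687×10^-5/8.512×10^4)
L = 7.40 m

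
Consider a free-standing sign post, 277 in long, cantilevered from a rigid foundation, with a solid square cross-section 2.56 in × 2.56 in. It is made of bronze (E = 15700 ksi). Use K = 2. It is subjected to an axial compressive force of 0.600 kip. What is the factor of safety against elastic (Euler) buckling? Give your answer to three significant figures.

I = a⁴/12 = 2.56⁴/12 = 3.579 in⁴
Effective length L_e = K·L = 2 × 277 = 554.0 in
P_cr = π²EI / L_e² = π² × 15700×10³ × 3.579 / 554.0² = 1.807×10^3 lb
Factor of safety n = P_cr / P = 1.8070 / 0.600 = 3.01

n ≈ 3.01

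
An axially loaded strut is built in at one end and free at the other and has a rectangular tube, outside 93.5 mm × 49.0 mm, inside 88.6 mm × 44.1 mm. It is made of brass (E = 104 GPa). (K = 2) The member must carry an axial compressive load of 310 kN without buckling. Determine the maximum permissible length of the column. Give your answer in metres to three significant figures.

Weak-axis I_min = (h_o·b_o³ − h_i·b_i³)/12 with b_o = 49.0, b_i = 44.10 mm (shorter outer/inner sides).
I_min = (93.5×49.0³ − 88.60×44.10³)/12 = 2.834×10^5 mm⁴
I = 2.834×10^-7 m⁴
At the buckling limit P_cr = P = 3.100×10^5 N
From P_cr = π²EI/(K·L)²:  L = (1/K)·√(π²EI/P_cr) = (1/2)·√(π²×1.04×10^11×2.834×10^-7/3.100×10^5)
L = 0.484 m

L_max ≈ 0.484 m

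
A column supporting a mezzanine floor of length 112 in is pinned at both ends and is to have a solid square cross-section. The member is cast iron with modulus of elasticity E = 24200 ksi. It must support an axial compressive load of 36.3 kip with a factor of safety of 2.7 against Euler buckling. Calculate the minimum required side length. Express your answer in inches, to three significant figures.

Required P_cr = n·P = 2.7 × 36.3 = 98.01 kip
L_e = K·L = 1 × 112 = 112.0 in
Required I = P_cr·L_e²/(π²E) = 9.801×10^4 × 112.0² / (π² × 2.42×10^7) = 5.147 in⁴
Solid square: I = a⁴/12  ⇒  a = (12I)^(1/4) = (12×5.147)^(1/4) = 2.80 in

a ≈ 2.80 in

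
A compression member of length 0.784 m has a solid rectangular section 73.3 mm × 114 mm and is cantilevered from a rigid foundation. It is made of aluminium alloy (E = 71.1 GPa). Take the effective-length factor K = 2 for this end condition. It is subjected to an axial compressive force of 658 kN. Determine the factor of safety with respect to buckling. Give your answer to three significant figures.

n ≈ 1.62

Buckling occurs about the weak axis: I_min = h·b³/12 with b = 73.3 mm (the shorter side).
I_min = 114×73.3³/12 = 3.741×10^6 mm⁴
I = 3.741×10^6 mm⁴ = 3.741×10^-6 m⁴
Effective length L_e = K·L = 2 × 0.784 = 1.568 m
P_cr = π²EI / L_e² = π² × 71.1×10⁹ × 3.741×10^-6 / 1.568² = 1.068×10^6 N
Factor of safety n = P_cr / P = 1067.9 / 658 = 1.62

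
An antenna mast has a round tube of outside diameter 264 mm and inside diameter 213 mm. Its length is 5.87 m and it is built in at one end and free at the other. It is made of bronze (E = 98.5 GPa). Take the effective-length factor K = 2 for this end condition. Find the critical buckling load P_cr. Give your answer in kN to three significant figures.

d_o = 264 mm, d_i = 213 mm
I = π(d_o⁴ − d_i⁴)/64 = π(264⁴ − 213.0⁴)/64 = 1.374×10^8 mm⁴
I = 1.374×10^8 mm⁴ = 1.374×10^-4 m⁴
Effective length L_e = K·L = 2 × 5.87 = 11.74 m
P_cr = π²EI / L_e² = π² × 98.5×10⁹ × 1.374×10^-4 / 11.74² = 9.692×10^5 N

P_cr ≈ 969 kN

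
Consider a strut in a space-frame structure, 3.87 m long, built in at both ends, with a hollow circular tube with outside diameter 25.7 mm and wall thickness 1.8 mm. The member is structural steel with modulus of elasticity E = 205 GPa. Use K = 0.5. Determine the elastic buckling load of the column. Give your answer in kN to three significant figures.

Inner diameter d_i = 25.7 − 2×1.8 = 22.10 mm
I = π(d_o⁴ − d_i⁴)/64 = π(25.7⁴ − 22.10⁴)/64 = 9.705×10^3 mm⁴
I = 9.705×10^3 mm⁴ = 9.705×10^-9 m⁴
Effective length L_e = K·L = 0.5 × 3.87 = 1.935 m
P_cr = π²EI / L_e² = π² × 205×10⁹ × 9.705×10^-9 / 1.935² = 5.244×10^3 N

P_cr ≈ 5.24 kN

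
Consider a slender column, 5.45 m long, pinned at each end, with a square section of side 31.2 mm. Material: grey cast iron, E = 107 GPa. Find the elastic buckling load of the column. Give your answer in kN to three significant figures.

I = a⁴/12 = 31.2⁴/12 = 7.897×10^4 mm⁴
I = 7.897×10^4 mm⁴ = 7.897×10^-8 m⁴
Effective length L_e = K·L = 1 × 5.45 = 5.450 m
P_cr = π²EI / L_e² = π² × 107×10⁹ × 7.897×10^-8 / 5.450² = 2.808×10^3 N

P_cr ≈ 2.81 kN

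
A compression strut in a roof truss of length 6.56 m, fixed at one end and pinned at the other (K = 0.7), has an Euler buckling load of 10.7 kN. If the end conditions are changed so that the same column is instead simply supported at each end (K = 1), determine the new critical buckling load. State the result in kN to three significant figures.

P_cr ∝ 1/K², so P_cr,new = P_cr,old × (K_old/K_new)² = 10.7 × (0.7/1)²
= 10.7 × 0.4900 = 5.24 kN

P_cr ≈ 5.24 kN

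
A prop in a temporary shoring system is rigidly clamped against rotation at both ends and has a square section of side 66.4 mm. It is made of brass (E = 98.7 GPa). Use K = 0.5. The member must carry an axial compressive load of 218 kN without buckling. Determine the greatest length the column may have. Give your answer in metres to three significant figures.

L_max ≈ 5.38 m

I = a⁴/12 = 66.4⁴/12 = 1.620×10^6 mm⁴
I = 1.620×10^-6 m⁴
At the buckling limit P_cr = P = 2.180×10^5 N
From P_cr = π²EI/(K·L)²:  L = (1/K)·√(π²EI/P_cr) = (1/0.5)·√(π²×9.87×10^10×1.620×10^-6/2.180×10^5)
L = 5.38 m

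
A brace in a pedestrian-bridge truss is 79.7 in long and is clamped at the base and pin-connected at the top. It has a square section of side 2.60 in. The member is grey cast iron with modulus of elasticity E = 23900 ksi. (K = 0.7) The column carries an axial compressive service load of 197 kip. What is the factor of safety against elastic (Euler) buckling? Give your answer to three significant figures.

I = a⁴/12 = 2.60⁴/12 = 3.808 in⁴
Effective length L_e = K·L = 0.7 × 79.7 = 55.79 in
P_cr = π²EI / L_e² = π² × 23900×10³ × 3.808 / 55.79² = 2.886×10^5 lb
Factor of safety n = P_cr / P = 288.60 / 197 = 1.46

n ≈ 1.46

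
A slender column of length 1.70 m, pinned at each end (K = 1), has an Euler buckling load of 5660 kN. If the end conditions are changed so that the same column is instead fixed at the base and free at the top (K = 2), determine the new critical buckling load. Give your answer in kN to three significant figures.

P_cr ∝ 1/K², so P_cr,new = P_cr,old × (K_old/K_new)² = 5660 × (1/2)²
= 5660 × 0.2500 = 1420 kN

P_cr ≈ 1420 kN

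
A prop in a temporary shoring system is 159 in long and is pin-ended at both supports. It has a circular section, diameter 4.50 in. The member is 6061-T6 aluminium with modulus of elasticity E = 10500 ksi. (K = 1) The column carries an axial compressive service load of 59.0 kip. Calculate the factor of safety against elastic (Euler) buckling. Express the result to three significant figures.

I = πd⁴/64 = π×4.50⁴/64 = 20.13 in⁴
Effective length L_e = K·L = 1 × 159 = 159.0 in
P_cr = π²EI / L_e² = π² × 10500×10³ × 20.13 / 159.0² = 8.251×10^4 lb
Factor of safety n = P_cr / P = 82.512 / 59.0 = 1.40

n ≈ 1.40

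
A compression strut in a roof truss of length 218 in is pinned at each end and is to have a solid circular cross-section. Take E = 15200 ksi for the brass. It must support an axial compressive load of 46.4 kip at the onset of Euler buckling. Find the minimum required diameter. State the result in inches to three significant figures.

d ≈ 4.16 in

L_e = K·L = 1 × 218 = 218.0 in
Required I = P_cr·L_e²/(π²E) = 4.640×10^4 × 218.0² / (π² × 1.52×10^7) = 14.70 in⁴
Solid circle: I = πd⁴/64  ⇒  d = (64I/π)^(1/4) = (64×14.70/π)^(1/4) = 4.16 in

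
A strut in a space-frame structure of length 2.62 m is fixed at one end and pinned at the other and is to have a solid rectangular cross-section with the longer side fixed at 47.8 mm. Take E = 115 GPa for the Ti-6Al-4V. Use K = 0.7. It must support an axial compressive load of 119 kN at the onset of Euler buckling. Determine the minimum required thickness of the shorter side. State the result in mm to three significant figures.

L_e = K·L = 0.7 × 2.62 = 1.834 m
Required I = P_cr·L_e²/(π²E) = 1.190×10^5 × 1.834² / (π² × 1.15×10^11) = 3.527×10^-7 m⁴
I_req = 3.527×10^5 mm⁴
Rectangle, weak axis: I_min = h·b³/12 with h = 47.8 mm fixed  ⇒  b = (12I/h)^(1/3) = 44.6 mm

b ≈ 44.6 mm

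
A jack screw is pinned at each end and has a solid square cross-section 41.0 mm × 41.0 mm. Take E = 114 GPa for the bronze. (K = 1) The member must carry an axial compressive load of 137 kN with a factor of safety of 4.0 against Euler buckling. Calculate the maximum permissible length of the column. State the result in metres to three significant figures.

L_max ≈ 0.695 m

I = a⁴/12 = 41.0⁴/12 = 2.355×10^5 mm⁴
I = 2.355×10^-7 m⁴
Required critical load P_cr = n·P = 4.0 × 137 = 548.0 kN = 5.480×10^5 N
From P_cr = π²EI/(K·L)²:  L = (1/K)·√(π²EI/P_cr) = (1/1)·√(π²×1.14×10^11×2.355×10^-7/5.480×10^5)
L = 0.695 m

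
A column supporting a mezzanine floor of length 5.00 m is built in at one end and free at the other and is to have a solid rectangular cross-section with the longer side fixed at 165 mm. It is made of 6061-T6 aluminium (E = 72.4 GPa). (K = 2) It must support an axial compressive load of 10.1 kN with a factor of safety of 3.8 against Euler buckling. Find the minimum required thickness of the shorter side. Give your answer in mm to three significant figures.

Required P_cr = n·P = 3.8 × 10.1 = 38.38 kN
L_e = K·L = 2 × 5.00 = 10.00 m
Required I = P_cr·L_e²/(π²E) = 3.838×10^4 × 10.00² / (π² × 7.24×10^10) = 5.371×10^-6 m⁴
I_req = 5.371×10^6 mm⁴
Rectangle, weak axis: I_min = h·b³/12 with h = 165 mm fixed  ⇒  b = (12I/h)^(1/3) = 73.1 mm

b ≈ 73.1 mm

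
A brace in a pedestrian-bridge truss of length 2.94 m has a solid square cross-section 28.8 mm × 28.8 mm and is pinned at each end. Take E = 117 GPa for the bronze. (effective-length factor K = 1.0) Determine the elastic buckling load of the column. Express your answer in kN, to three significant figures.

I = a⁴/12 = 28.8⁴/12 = 5.733×10^4 mm⁴
I = 5.733×10^4 mm⁴ = 5.733×10^-8 m⁴
Effective length L_e = K·L = 1 × 2.94 = 2.940 m
P_cr = π²EI / L_e² = π² × 117×10⁹ × 5.733×10^-8 / 2.940² = 7.659×10^3 N

P_cr ≈ 7.66 kN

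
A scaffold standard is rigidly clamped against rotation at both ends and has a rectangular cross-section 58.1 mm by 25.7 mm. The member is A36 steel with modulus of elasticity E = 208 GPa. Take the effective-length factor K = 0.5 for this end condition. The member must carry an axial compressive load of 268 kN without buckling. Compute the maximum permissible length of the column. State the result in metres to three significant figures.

L_max ≈ 1.59 m

Buckling occurs about the weak axis: I_min = h·b³/12 with b = 25.7 mm (the shorter side).
I_min = 58.1×25.7³/12 = 8.219×10^4 mm⁴
I = 8.219×10^-8 m⁴
At the buckling limit P_cr = P = 2.680×10^5 N
From P_cr = π²EI/(K·L)²:  L = (1/K)·√(π²EI/P_cr) = (1/0.5)·√(π²×2.08×10^11×8.219×10^-8/2.680×10^5)
L = 1.59 m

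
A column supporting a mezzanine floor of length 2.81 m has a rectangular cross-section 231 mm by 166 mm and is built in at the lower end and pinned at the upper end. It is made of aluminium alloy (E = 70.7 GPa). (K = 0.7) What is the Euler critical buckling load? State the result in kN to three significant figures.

Buckling occurs about the weak axis: I_min = h·b³/12 with b = 166 mm (the shorter side).
I_min = 231×166³/12 = 8.806×10^7 mm⁴
I = 8.806×10^7 mm⁴ = 8.806×10^-5 m⁴
Effective length L_e = K·L = 0.7 × 2.81 = 1.967 m
P_cr = π²EI / L_e² = π² × 70.7×10⁹ × 8.806×10^-5 / 1.967² = 1.588×10^7 N

P_cr ≈ 15900 kN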